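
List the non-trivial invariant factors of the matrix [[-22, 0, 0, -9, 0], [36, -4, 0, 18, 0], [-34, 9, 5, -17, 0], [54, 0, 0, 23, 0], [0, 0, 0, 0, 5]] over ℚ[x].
(x - 5)(x + 4), (x - 5)^2(x + 4)

The Jordan structure of A has elementary divisors (x + 4), (x + 4), (x - 5)^2, (x - 5). Arranging the block sizes at each eigenvalue in decreasing order and taking row products gives the invariant factors.

Invariant factors (smallest first, each dividing the next): (x - 5)(x + 4), (x - 5)^2(x + 4).

Check: the last factor (x - 5)^2(x + 4) is the minimal polynomial, and the product (x - 5)^3(x + 4)^2 is the characteristic polynomial.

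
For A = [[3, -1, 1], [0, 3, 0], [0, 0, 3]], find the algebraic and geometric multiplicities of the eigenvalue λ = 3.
algebraic multiplicity 3, geometric multiplicity 2

The characteristic polynomial is (x - 3)^3, so the factor x - 3 appears with exponent 3: the algebraic multiplicity is 3.

rank(A - 3I) = 1, so the eigenspace has dimension 3 - 1 = 2: the geometric multiplicity is 2.

Since 2 < 3, A is not diagonalizable.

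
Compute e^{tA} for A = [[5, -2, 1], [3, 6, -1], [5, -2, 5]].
e^{tA} = [[(1 - t)*e^{6*t}, -2*t*e^{6*t}, t*e^{6*t}], [(-t*e^{2*t} + 2*e^{2*t} - 2)*e^{4*t}, -2*t*e^{6*t} + 2*e^{6*t} - e^{4*t}, t*e^{6*t} - e^{6*t} + e^{4*t}], [(-3*t*e^{2*t} + 4*e^{2*t} - 4)*e^{4*t}, 2*(-3*t*e^{2*t} + e^{2*t} - 1)*e^{4*t}, (3*t*e^{2*t} - e^{2*t} + 2)*e^{4*t}]]

A has Jordan form J = [[4, 0, 0], [0, 6, 1], [0, 0, 6]] with A = PJP^{-1}, so e^{tA} = P e^{tJ} P^{-1}.

For a Jordan block J_k(λ), e^{tJ_k(λ)} = e^{λt} · (I + tN + t^2 N^2/2! + ... + t^{k-1} N^{k-1}/(k-1)!) where N is the nilpotent superdiagonal part.

Assembling the blocks and conjugating back gives the entries of e^{tA} as shown above.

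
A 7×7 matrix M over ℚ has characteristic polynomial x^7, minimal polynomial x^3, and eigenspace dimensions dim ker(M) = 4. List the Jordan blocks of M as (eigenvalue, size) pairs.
Jordan blocks: (0, 3), (0, 2), (0, 1), (0, 1)

λ = 0: algebraic multiplicity 7 (exponent in χ_M), largest block size 3 (exponent in m_M), 4 blocks (geometric multiplicity). These force block sizes [3, 2, 1, 1].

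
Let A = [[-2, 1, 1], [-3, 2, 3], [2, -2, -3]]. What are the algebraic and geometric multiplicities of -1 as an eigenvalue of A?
The characteristic polynomial is (x + 1)^3, so the factor x + 1 appears with exponent 3: the algebraic multiplicity is 3.

rank(A + I) = 1, so the eigenspace has dimension 3 - 1 = 2: the geometric multiplicity is 2.

Since 2 < 3, A is not diagonalizable.

algebraic multiplicity 3, geometric multiplicity 2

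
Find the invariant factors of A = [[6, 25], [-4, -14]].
The Jordan structure of A has elementary divisors (x + 4)^2. Arranging the block sizes at each eigenvalue in decreasing order and taking row products gives the invariant factors.

Invariant factors (smallest first, each dividing the next): (x + 4)^2.

Check: the last factor (x + 4)^2 is the minimal polynomial, and the product (x + 4)^2 is the characteristic polynomial.

(x + 4)^2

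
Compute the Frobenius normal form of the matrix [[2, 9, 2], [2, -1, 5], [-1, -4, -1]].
The invariant factors of A (the non-unit diagonal entries of the Smith normal form of xI - A over ℚ[x]) are x^3 + x + 3, each dividing the next. The characteristic polynomial is their product, x^3 + x + 3.

The rational canonical form is the block-diagonal matrix of companion matrices C(f_i):
R = [[0, 0, -3], [1, 0, -1], [0, 1, 0]].

Note the characteristic polynomial does not split into linear factors over ℚ, so A has no Jordan form over ℚ; the rational canonical form exists over any field.

R = [[0, 0, -3], [1, 0, -1], [0, 1, 0]]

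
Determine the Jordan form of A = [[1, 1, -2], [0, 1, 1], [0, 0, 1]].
J = [[1, 1, 0], [0, 1, 1], [0, 0, 1]]

The characteristic polynomial is det(xI - A) = (x - 1)^3, so the eigenvalues are 1 (algebraic multiplicity 3).

For λ = 1: rank(A - I) = 2, rank((A - I)^2) = 1, rank((A - I)^3) = 0. The eigenspace has dimension 3 - 2 = 1, so there is 1 Jordan block; the rank sequence gives block sizes [3].

Assembling the blocks gives the Jordan form J above.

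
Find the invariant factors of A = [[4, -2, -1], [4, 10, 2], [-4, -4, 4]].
x - 6, (x - 6)^2

The Jordan structure of A has elementary divisors (x - 6)^2, (x - 6). Arranging the block sizes at each eigenvalue in decreasing order and taking row products gives the invariant factors.

Invariant factors (smallest first, each dividing the next): x - 6, (x - 6)^2.

Check: the last factor (x - 6)^2 is the minimal polynomial, and the product (x - 6)^3 is the characteristic polynomial.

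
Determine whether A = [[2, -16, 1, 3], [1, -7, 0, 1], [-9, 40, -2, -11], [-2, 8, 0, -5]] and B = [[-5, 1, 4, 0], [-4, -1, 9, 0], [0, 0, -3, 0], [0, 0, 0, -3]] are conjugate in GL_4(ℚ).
Two matrices over a field are similar if and only if they have the same invariant factors.

Both A and B have characteristic polynomial (x + 3)^4 and minimal polynomial (x + 3)^3. Computing further, both have invariant factors x + 3, (x + 3)^3. Hence A and B are similar.

Yes.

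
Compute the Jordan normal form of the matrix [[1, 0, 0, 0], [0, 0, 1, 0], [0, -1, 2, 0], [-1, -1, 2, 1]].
The characteristic polynomial is det(xI - A) = (x - 1)^4, so the eigenvalues are 1 (algebraic multiplicity 4).

For λ = 1: rank(A - I) = 2, rank((A - I)^2) = 1, rank((A - I)^3) = 0. The eigenspace has dimension 4 - 2 = 2, so there are 2 Jordan blocks; the rank sequence gives block sizes [3, 1].

Assembling the blocks gives the Jordan form J above.

J = [[1, 1, 0, 0], [0, 1, 1, 0], [0, 0, 1, 0], [0, 0, 0, 1]]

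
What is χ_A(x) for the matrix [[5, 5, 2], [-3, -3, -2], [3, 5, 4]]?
xI - A = [[x - 5, -5, -2], [3, x + 3, 2], [-3, -5, x - 4]].

Expanding det(xI - A) along the first row:
det(xI - A) = + (x - 5)·det([[x + 3, 2], [-5, x - 4]]) - (-5)·det([[3, 2], [-3, x - 4]]) + (-2)·det([[3, x + 3], [-3, -5]]).

Evaluating gives χ_A(x) = x^3 - 6x^2 + 12x - 8 = (x - 2)^3.

χ_A(x) = (x - 2)^3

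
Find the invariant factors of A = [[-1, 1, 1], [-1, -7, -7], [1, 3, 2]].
The Jordan structure of A has elementary divisors (x + 2)^3. Arranging the block sizes at each eigenvalue in decreasing order and taking row products gives the invariant factors.

Invariant factors (smallest first, each dividing the next): (x + 2)^3.

Check: the last factor (x + 2)^3 is the minimal polynomial, and the product (x + 2)^3 is the characteristic polynomial.

(x + 2)^3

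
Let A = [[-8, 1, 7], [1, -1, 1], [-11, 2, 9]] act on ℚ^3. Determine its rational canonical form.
The invariant factors of A (the non-unit diagonal entries of the Smith normal form of xI - A over ℚ[x]) are x^3 + x - 5, each dividing the next. The characteristic polynomial is their product, x^3 + x - 5.

The rational canonical form is the block-diagonal matrix of companion matrices C(f_i):
R = [[0, 0, 5], [1, 0, -1], [0, 1, 0]].

Note the characteristic polynomial does not split into linear factors over ℚ, so A has no Jordan form over ℚ; the rational canonical form exists over any field.

R = [[0, 0, 5], [1, 0, -1], [0, 1, 0]]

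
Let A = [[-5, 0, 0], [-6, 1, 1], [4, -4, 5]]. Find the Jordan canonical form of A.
The characteristic polynomial is det(xI - A) = (x - 3)^2(x + 5), so the eigenvalues are -5 (algebraic multiplicity 1), 3 (algebraic multiplicity 2).

For λ = -5: algebraic multiplicity 1 gives one 1×1 block.

For λ = 3: rank(A - 3I) = 2, rank((A - 3I)^2) = 1. The eigenspace has dimension 3 - 2 = 1, so there is 1 Jordan block; the rank sequence gives block sizes [2].

Assembling the blocks gives the Jordan form J above.

J = [[-5, 0, 0], [0, 3, 1], [0, 0, 3]]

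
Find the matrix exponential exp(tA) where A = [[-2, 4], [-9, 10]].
e^{tA} = [[(1 - 6*t)*e^{4*t}, 4*t*e^{4*t}], [-9*t*e^{4*t}, (6*t + 1)*e^{4*t}]]

A has Jordan form J = [[4, 1], [0, 4]] with A = PJP^{-1}, so e^{tA} = P e^{tJ} P^{-1}.

For a Jordan block J_k(λ), e^{tJ_k(λ)} = e^{λt} · (I + tN + t^2 N^2/2! + ... + t^{k-1} N^{k-1}/(k-1)!) where N is the nilpotent superdiagonal part.

Assembling the blocks and conjugating back gives the entries of e^{tA} as shown above.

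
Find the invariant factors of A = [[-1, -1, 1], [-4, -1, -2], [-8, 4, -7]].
The Jordan structure of A has elementary divisors (x + 3)^2, (x + 3). Arranging the block sizes at each eigenvalue in decreasing order and taking row products gives the invariant factors.

Invariant factors (smallest first, each dividing the next): x + 3, (x + 3)^2.

Check: the last factor (x + 3)^2 is the minimal polynomial, and the product (x + 3)^3 is the characteristic polynomial.

x + 3, (x + 3)^2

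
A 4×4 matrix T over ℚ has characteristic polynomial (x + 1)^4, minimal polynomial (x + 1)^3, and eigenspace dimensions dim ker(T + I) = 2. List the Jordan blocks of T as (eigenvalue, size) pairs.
Jordan blocks: (-1, 3), (-1, 1)

λ = -1: algebraic multiplicity 4 (exponent in χ_T), largest block size 3 (exponent in m_T), 2 blocks (geometric multiplicity). These force block sizes [3, 1].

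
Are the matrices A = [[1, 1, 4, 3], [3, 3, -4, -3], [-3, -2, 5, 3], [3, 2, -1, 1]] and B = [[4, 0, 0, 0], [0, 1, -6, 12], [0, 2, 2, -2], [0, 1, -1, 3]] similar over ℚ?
Yes.

Two matrices over a field are similar if and only if they have the same invariant factors.

Both A and B have characteristic polynomial (x - 4)^2(x - 1)^2 and minimal polynomial (x - 4)(x - 1)^2. Computing further, both have invariant factors x - 4, (x - 4)(x - 1)^2. Hence A and B are similar.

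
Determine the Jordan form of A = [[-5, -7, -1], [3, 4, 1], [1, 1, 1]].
The characteristic polynomial is det(xI - A) = x^3, so the eigenvalues are 0 (algebraic multiplicity 3).

For λ = 0: rank(A) = 2, rank(A^2) = 1, rank(A^3) = 0. The eigenspace has dimension 3 - 2 = 1, so there is 1 Jordan block; the rank sequence gives block sizes [3].

Assembling the blocks gives the Jordan form J above.

J = [[0, 1, 0], [0, 0, 1], [0, 0, 0]]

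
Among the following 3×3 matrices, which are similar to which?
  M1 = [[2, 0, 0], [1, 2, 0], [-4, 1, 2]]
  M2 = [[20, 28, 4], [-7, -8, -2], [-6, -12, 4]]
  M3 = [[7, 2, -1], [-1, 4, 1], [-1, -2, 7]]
Characteristic polynomials: χ_{M1} = (x - 2)^3, χ_{M2} = (x - 6)^2(x - 4), χ_{M3} = (x - 6)^3.

{M1}: invariant factors (x - 2)^3.

{M2}: invariant factors (x - 6)^2(x - 4).

{M3}: invariant factors x - 6, (x - 6)^2.

Matrices are similar if and only if their invariant-factor lists agree; the partition into similarity classes is {M1}, {M2}, {M3}.

3 classes: {M1}, {M2}, {M3}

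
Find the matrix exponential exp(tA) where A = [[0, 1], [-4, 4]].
e^{tA} = [[(1 - 2*t)*e^{2*t}, t*e^{2*t}], [-4*t*e^{2*t}, (2*t + 1)*e^{2*t}]]

A has Jordan form J = [[2, 1], [0, 2]] with A = PJP^{-1}, so e^{tA} = P e^{tJ} P^{-1}.

For a Jordan block J_k(λ), e^{tJ_k(λ)} = e^{λt} · (I + tN + t^2 N^2/2! + ... + t^{k-1} N^{k-1}/(k-1)!) where N is the nilpotent superdiagonal part.

Assembling the blocks and conjugating back gives the entries of e^{tA} as shown above.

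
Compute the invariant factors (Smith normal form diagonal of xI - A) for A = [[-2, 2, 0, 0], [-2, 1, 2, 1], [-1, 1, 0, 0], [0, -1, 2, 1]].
The Jordan structure of A has elementary divisors x^3, x. Arranging the block sizes at each eigenvalue in decreasing order and taking row products gives the invariant factors.

Invariant factors (smallest first, each dividing the next): x, x^3.

Check: the last factor x^3 is the minimal polynomial, and the product x^4 is the characteristic polynomial.

x, x^3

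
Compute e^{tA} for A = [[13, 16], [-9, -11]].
e^{tA} = [[(12*t + 1)*e^{t}, 16*t*e^{t}], [-9*t*e^{t}, (1 - 12*t)*e^{t}]]

A has Jordan form J = [[1, 1], [0, 1]] with A = PJP^{-1}, so e^{tA} = P e^{tJ} P^{-1}.

For a Jordan block J_k(λ), e^{tJ_k(λ)} = e^{λt} · (I + tN + t^2 N^2/2! + ... + t^{k-1} N^{k-1}/(k-1)!) where N is the nilpotent superdiagonal part.

Assembling the blocks and conjugating back gives the entries of e^{tA} as shown above.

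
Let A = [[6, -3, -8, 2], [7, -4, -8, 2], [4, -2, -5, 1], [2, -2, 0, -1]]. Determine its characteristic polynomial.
χ_A(x) = (x + 1)^4

xI - A = [[x - 6, 3, 8, -2], [-7, x + 4, 8, -2], [-4, 2, x + 5, -1], [-2, 2, 0, x + 1]].

Expanding det(xI - A) along the first row:
det(xI - A) = + (x - 6)·det([[x + 4, 8, -2], [2, x + 5, -1], [2, 0, x + 1]]) - (3)·det([[-7, 8, -2], [-4, x + 5, -1], [-2, 0, x + 1]]) + (8)·det([[-7, x + 4, -2], [-4, 2, -1], [-2, 2, x + 1]]) - (-2)·det([[-7, x + 4, 8], [-4, 2, x + 5], [-2, 2, 0]]).

Evaluating gives χ_A(x) = x^4 + 4x^3 + 6x^2 + 4x + 1 = (x + 1)^4.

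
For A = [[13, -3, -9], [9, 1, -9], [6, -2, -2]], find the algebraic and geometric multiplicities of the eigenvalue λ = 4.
The characteristic polynomial is (x - 4)^3, so the factor x - 4 appears with exponent 3: the algebraic multiplicity is 3.

rank(A - 4I) = 1, so the eigenspace has dimension 3 - 1 = 2: the geometric multiplicity is 2.

Since 2 < 3, A is not diagonalizable.

algebraic multiplicity 3, geometric multiplicity 2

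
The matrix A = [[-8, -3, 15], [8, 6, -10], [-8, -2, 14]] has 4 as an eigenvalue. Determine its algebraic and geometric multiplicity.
algebraic multiplicity 3, geometric multiplicity 2

The characteristic polynomial is (x - 4)^3, so the factor x - 4 appears with exponent 3: the algebraic multiplicity is 3.

rank(A - 4I) = 1, so the eigenspace has dimension 3 - 1 = 2: the geometric multiplicity is 2.

Since 2 < 3, A is not diagonalizable.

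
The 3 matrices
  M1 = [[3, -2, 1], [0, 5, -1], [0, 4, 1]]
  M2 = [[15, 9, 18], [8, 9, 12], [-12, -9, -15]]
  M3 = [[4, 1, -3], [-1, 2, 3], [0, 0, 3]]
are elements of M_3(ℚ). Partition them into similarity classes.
Characteristic polynomials: χ_{M1} = (x - 3)^3, χ_{M2} = (x - 3)^3, χ_{M3} = (x - 3)^3.

{M1, M2, M3}: invariant factors x - 3, (x - 3)^2.

Matrices are similar if and only if their invariant-factor lists agree; the partition into similarity classes is {M1, M2, M3}.

1 class: {M1, M2, M3}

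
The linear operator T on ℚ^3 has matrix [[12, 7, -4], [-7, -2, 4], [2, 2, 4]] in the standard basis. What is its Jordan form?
The characteristic polynomial is det(xI - A) = (x - 5)^2(x - 4), so the eigenvalues are 4 (algebraic multiplicity 1), 5 (algebraic multiplicity 2).

For λ = 4: algebraic multiplicity 1 gives one 1×1 block.

For λ = 5: rank(A - 5I) = 2, rank((A - 5I)^2) = 1. The eigenspace has dimension 3 - 2 = 1, so there is 1 Jordan block; the rank sequence gives block sizes [2].

Assembling the blocks gives the Jordan form J above.

J = [[4, 0, 0], [0, 5, 1], [0, 0, 5]]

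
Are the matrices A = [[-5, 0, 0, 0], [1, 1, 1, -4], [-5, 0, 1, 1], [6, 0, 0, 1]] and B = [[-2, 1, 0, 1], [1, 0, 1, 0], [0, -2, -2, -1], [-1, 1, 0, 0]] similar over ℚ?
trace(A) = -2 but trace(B) = -4. The trace is a similarity invariant, so A and B are not similar.

No.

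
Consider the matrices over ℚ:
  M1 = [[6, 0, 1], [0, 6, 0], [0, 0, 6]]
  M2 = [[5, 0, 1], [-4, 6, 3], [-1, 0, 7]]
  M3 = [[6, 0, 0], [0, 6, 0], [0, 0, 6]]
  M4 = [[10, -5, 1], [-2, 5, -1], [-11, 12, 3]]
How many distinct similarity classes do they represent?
3 classes: {M1}, {M2, M4}, {M3}

Characteristic polynomials: χ_{M1} = (x - 6)^3, χ_{M2} = (x - 6)^3, χ_{M3} = (x - 6)^3, χ_{M4} = (x - 6)^3.

{M1}: invariant factors x - 6, (x - 6)^2.

{M2, M4}: invariant factors (x - 6)^3.

{M3}: invariant factors x - 6, x - 6, x - 6.

Matrices are similar if and only if their invariant-factor lists agree; the partition into similarity classes is {M1}, {M2, M4}, {M3}.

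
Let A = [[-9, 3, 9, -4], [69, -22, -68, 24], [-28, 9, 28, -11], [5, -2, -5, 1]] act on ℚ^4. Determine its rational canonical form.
The invariant factors of A (the non-unit diagonal entries of the Smith normal form of xI - A over ℚ[x]) are (x + 2)(x^3 - 3x + 4), each dividing the next. The characteristic polynomial is their product, (x + 2)(x^3 - 3x + 4).

The rational canonical form is the block-diagonal matrix of companion matrices C(f_i):
R = [[0, 0, 0, -8], [1, 0, 0, 2], [0, 1, 0, 3], [0, 0, 1, -2]].

Note the characteristic polynomial does not split into linear factors over ℚ, so A has no Jordan form over ℚ; the rational canonical form exists over any field.

R = [[0, 0, 0, -8], [1, 0, 0, 2], [0, 1, 0, 3], [0, 0, 1, -2]]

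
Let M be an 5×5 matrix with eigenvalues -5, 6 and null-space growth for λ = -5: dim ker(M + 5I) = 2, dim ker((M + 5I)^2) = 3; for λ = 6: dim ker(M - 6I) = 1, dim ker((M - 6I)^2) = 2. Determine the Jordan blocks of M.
λ = -5: successive nullity increments [2, 1] count blocks of size ≥ k; block sizes are [2, 1].
λ = 6: successive nullity increments [1, 1] count blocks of size ≥ k; block sizes are [2].

Jordan blocks: (-5, 2), (-5, 1), (6, 2)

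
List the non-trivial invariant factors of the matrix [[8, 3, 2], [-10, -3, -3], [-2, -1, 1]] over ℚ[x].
The Jordan structure of A has elementary divisors (x - 2)^3. Arranging the block sizes at each eigenvalue in decreasing order and taking row products gives the invariant factors.

Invariant factors (smallest first, each dividing the next): (x - 2)^3.

Check: the last factor (x - 2)^3 is the minimal polynomial, and the product (x - 2)^3 is the characteristic polynomial.

(x - 2)^3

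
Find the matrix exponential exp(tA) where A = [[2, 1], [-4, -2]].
e^{tA} = [[2*t + 1, t], [-4*t, 1 - 2*t]]

A has Jordan form J = [[0, 1], [0, 0]] with A = PJP^{-1}, so e^{tA} = P e^{tJ} P^{-1}.

For a Jordan block J_k(λ), e^{tJ_k(λ)} = e^{λt} · (I + tN + t^2 N^2/2! + ... + t^{k-1} N^{k-1}/(k-1)!) where N is the nilpotent superdiagonal part.

Assembling the blocks and conjugating back gives the entries of e^{tA} as shown above.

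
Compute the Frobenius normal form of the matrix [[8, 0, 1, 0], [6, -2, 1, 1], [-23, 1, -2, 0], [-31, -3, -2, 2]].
The invariant factors of A (the non-unit diagonal entries of the Smith normal form of xI - A over ℚ[x]) are (x^2 - 3x - 2)^2, each dividing the next. The characteristic polynomial is their product, (x^2 - 3x - 2)^2.

The rational canonical form is the block-diagonal matrix of companion matrices C(f_i):
R = [[0, 0, 0, -4], [1, 0, 0, -12], [0, 1, 0, -5], [0, 0, 1, 6]].

Note the characteristic polynomial does not split into linear factors over ℚ, so A has no Jordan form over ℚ; the rational canonical form exists over any field.

R = [[0, 0, 0, -4], [1, 0, 0, -12], [0, 1, 0, -5], [0, 0, 1, 6]]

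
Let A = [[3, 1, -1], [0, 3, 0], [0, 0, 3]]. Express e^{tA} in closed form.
A has Jordan form J = [[3, 1, 0], [0, 3, 0], [0, 0, 3]] with A = PJP^{-1}, so e^{tA} = P e^{tJ} P^{-1}.

For a Jordan block J_k(λ), e^{tJ_k(λ)} = e^{λt} · (I + tN + t^2 N^2/2! + ... + t^{k-1} N^{k-1}/(k-1)!) where N is the nilpotent superdiagonal part.

Assembling the blocks and conjugating back gives the entries of e^{tA} as shown above.

e^{tA} = [[e^{3*t}, t*e^{3*t}, -t*e^{3*t}], [0, e^{3*t}, 0], [0, 0, e^{3*t}]]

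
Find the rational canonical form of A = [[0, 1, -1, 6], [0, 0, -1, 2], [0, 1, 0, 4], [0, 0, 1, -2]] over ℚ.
The invariant factors of A (the non-unit diagonal entries of the Smith normal form of xI - A over ℚ[x]) are x, x(x - 1)(x + 3), each dividing the next. The characteristic polynomial is their product, x^2(x - 1)(x + 3).

The rational canonical form is the block-diagonal matrix of companion matrices C(f_i):
R = [[0, 0, 0, 0], [0, 0, 0, 0], [0, 1, 0, 3], [0, 0, 1, -2]].

R = [[0, 0, 0, 0], [0, 0, 0, 0], [0, 1, 0, 3], [0, 0, 1, -2]]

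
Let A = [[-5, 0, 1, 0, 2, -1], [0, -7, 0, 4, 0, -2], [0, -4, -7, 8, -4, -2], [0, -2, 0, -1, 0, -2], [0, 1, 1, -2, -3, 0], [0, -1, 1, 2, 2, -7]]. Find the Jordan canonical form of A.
J = [[-5, 1, 0, 0, 0, 0], [0, -5, 1, 0, 0, 0], [0, 0, -5, 0, 0, 0], [0, 0, 0, -5, 0, 0], [0, 0, 0, 0, -5, 0], [0, 0, 0, 0, 0, -5]]

The characteristic polynomial is det(xI - A) = (x + 5)^6, so the eigenvalues are -5 (algebraic multiplicity 6).

For λ = -5: rank(A + 5I) = 2, rank((A + 5I)^2) = 1, rank((A + 5I)^3) = 0. The eigenspace has dimension 6 - 2 = 4, so there are 4 Jordan blocks; the rank sequence gives block sizes [3, 1, 1, 1].

Assembling the blocks gives the Jordan form J above.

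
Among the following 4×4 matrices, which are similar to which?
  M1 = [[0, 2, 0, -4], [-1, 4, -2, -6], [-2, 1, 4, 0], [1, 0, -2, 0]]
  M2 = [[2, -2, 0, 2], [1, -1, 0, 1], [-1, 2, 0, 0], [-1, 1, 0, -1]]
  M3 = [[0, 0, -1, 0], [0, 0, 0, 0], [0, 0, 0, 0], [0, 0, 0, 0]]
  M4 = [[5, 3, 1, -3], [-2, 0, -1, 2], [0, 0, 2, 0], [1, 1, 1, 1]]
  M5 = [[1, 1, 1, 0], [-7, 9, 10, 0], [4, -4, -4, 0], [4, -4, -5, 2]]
Characteristic polynomials: χ_{M1} = (x - 2)^4, χ_{M2} = x^4, χ_{M3} = x^4, χ_{M4} = (x - 2)^4, χ_{M5} = (x - 2)^4.

{M1, M4, M5}: invariant factors x - 2, (x - 2)^3.

{M2}: invariant factors x^2, x^2.

{M3}: invariant factors x, x, x^2.

Matrices are similar if and only if their invariant-factor lists agree; the partition into similarity classes is {M1, M4, M5}, {M2}, {M3}.

3 classes: {M1, M4, M5}, {M2}, {M3}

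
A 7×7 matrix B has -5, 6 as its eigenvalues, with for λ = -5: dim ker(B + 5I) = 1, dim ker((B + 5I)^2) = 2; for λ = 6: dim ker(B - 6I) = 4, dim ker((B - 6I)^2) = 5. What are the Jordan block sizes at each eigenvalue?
λ = -5: successive nullity increments [1, 1] count blocks of size ≥ k; block sizes are [2].
λ = 6: successive nullity increments [4, 1] count blocks of size ≥ k; block sizes are [2, 1, 1, 1].

Jordan blocks: (-5, 2), (6, 2), (6, 1), (6, 1), (6, 1)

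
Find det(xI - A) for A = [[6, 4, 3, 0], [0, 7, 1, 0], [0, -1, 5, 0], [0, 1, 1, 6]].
χ_A(x) = (x - 6)^4

xI - A = [[x - 6, -4, -3, 0], [0, x - 7, -1, 0], [0, 1, x - 5, 0], [0, -1, -1, x - 6]].

Expanding det(xI - A) along the first row:
det(xI - A) = + (x - 6)·det([[x - 7, -1, 0], [1, x - 5, 0], [-1, -1, x - 6]]) - (-4)·det([[0, -1, 0], [0, x - 5, 0], [0, -1, x - 6]]) + (-3)·det([[0, x - 7, 0], [0, 1, 0], [0, -1, x - 6]]) - (0)·det([[0, x - 7, -1], [0, 1, x - 5], [0, -1, -1]]).

Evaluating gives χ_A(x) = x^4 - 24x^3 + 216x^2 - 864x + 1296 = (x - 6)^4.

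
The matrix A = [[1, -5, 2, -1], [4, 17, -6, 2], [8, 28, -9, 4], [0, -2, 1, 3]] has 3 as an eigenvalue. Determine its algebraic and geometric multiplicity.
The characteristic polynomial is (x - 3)^4, so the factor x - 3 appears with exponent 4: the algebraic multiplicity is 4.

rank(A - 3I) = 2, so the eigenspace has dimension 4 - 2 = 2: the geometric multiplicity is 2.

Since 2 < 4, A is not diagonalizable.

algebraic multiplicity 4, geometric multiplicity 2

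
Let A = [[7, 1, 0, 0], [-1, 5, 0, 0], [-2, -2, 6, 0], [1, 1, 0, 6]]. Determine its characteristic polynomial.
xI - A = [[x - 7, -1, 0, 0], [1, x - 5, 0, 0], [2, 2, x - 6, 0], [-1, -1, 0, x - 6]].

Expanding det(xI - A) along the first row:
det(xI - A) = + (x - 7)·det([[x - 5, 0, 0], [2, x - 6, 0], [-1, 0, x - 6]]) - (-1)·det([[1, 0, 0], [2, x - 6, 0], [-1, 0, x - 6]]) + (0)·det([[1, x - 5, 0], [2, 2, 0], [-1, -1, x - 6]]) - (0)·det([[1, x - 5, 0], [2, 2, x - 6], [-1, -1, 0]]).

Evaluating gives χ_A(x) = x^4 - 24x^3 + 216x^2 - 864x + 1296 = (x - 6)^4.

χ_A(x) = (x - 6)^4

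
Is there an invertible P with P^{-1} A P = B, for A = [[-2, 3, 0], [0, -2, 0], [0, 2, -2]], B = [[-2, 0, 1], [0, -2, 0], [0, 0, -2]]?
Two matrices over a field are similar if and only if they have the same invariant factors.

Both A and B have characteristic polynomial (x + 2)^3 and minimal polynomial (x + 2)^2. Computing further, both have invariant factors x + 2, (x + 2)^2. Hence A and B are similar.

Yes.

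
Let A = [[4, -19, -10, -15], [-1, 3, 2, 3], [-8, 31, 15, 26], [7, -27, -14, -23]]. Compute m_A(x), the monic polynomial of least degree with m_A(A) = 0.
m_A(x) = x^3(x + 1)

The characteristic polynomial factors as x^3(x + 1). The minimal polynomial is ∏(x - λ)^{k_λ} where k_λ is the size of the largest Jordan block at λ.

For λ = -1: rank(A + I) = 3, and the largest Jordan block has size 1 (the smallest k with rank((A + I)^k) = rank((A + I)^(k+1))).
For λ = 0: rank(A) = 3, and the largest Jordan block has size 3 (the smallest k with rank(A^k) = rank(A^(k+1))).

So m_A(x) = x^3(x + 1).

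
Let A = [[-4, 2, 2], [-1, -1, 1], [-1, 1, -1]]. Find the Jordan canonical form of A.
The characteristic polynomial is det(xI - A) = (x + 2)^3, so the eigenvalues are -2 (algebraic multiplicity 3).

For λ = -2: rank(A + 2I) = 1, rank((A + 2I)^2) = 0. The eigenspace has dimension 3 - 1 = 2, so there are 2 Jordan blocks; the rank sequence gives block sizes [2, 1].

Assembling the blocks gives the Jordan form J above.

J = [[-2, 1, 0], [0, -2, 0], [0, 0, -2]]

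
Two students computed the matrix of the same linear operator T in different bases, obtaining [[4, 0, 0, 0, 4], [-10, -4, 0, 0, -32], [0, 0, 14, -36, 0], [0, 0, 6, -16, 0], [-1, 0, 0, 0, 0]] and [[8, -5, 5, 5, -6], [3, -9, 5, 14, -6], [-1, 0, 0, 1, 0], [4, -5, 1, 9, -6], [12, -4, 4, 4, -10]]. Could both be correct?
No.

Both have characteristic polynomial (x - 2)^3(x + 4)^2, but the minimal polynomial of A is (x - 2)^2(x + 4) while the minimal polynomial of B is (x - 2)^2(x + 4)^2. The minimal polynomial is a similarity invariant, so A and B are not similar.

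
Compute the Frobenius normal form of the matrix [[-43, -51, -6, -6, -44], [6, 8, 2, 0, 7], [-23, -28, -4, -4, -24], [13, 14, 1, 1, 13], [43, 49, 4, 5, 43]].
The invariant factors of A (the non-unit diagonal entries of the Smith normal form of xI - A over ℚ[x]) are (x + 1)(x^2 - 3x + 3)^2, each dividing the next. The characteristic polynomial is their product, (x + 1)(x^2 - 3x + 3)^2.

The rational canonical form is the block-diagonal matrix of companion matrices C(f_i):
R = [[0, 0, 0, 0, -9], [1, 0, 0, 0, 9], [0, 1, 0, 0, 3], [0, 0, 1, 0, -9], [0, 0, 0, 1, 5]].

Note the characteristic polynomial does not split into linear factors over ℚ, so A has no Jordan form over ℚ; the rational canonical form exists over any field.

R = [[0, 0, 0, 0, -9], [1, 0, 0, 0, 9], [0, 1, 0, 0, 3], [0, 0, 1, 0, -9], [0, 0, 0, 1, 5]]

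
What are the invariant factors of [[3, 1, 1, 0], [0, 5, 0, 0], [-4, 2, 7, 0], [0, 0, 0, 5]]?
x - 5, x - 5, (x - 5)^2

The Jordan structure of A has elementary divisors (x - 5)^2, (x - 5), (x - 5). Arranging the block sizes at each eigenvalue in decreasing order and taking row products gives the invariant factors.

Invariant factors (smallest first, each dividing the next): x - 5, x - 5, (x - 5)^2.

Check: the last factor (x - 5)^2 is the minimal polynomial, and the product (x - 5)^4 is the characteristic polynomial.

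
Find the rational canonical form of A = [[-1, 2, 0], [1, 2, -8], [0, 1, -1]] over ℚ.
R = [[0, 0, -4], [1, 0, -3], [0, 1, 0]]

The invariant factors of A (the non-unit diagonal entries of the Smith normal form of xI - A over ℚ[x]) are (x + 1)(x^2 - x + 4), each dividing the next. The characteristic polynomial is their product, (x + 1)(x^2 - x + 4).

The rational canonical form is the block-diagonal matrix of companion matrices C(f_i):
R = [[0, 0, -4], [1, 0, -3], [0, 1, 0]].

Note the characteristic polynomial does not split into linear factors over ℚ, so A has no Jordan form over ℚ; the rational canonical form exists over any field.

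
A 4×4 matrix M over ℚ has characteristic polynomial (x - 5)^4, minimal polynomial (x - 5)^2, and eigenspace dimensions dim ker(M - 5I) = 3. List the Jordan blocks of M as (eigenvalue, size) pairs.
λ = 5: algebraic multiplicity 4 (exponent in χ_M), largest block size 2 (exponent in m_M), 3 blocks (geometric multiplicity). These force block sizes [2, 1, 1].

Jordan blocks: (5, 2), (5, 1), (5, 1)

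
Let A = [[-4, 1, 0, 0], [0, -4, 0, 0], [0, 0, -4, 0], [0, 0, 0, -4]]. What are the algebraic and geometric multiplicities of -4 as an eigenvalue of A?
algebraic multiplicity 4, geometric multiplicity 3

The characteristic polynomial is (x + 4)^4, so the factor x + 4 appears with exponent 4: the algebraic multiplicity is 4.

rank(A + 4I) = 1, so the eigenspace has dimension 4 - 1 = 3: the geometric multiplicity is 3.

Since 3 < 4, A is not diagonalizable.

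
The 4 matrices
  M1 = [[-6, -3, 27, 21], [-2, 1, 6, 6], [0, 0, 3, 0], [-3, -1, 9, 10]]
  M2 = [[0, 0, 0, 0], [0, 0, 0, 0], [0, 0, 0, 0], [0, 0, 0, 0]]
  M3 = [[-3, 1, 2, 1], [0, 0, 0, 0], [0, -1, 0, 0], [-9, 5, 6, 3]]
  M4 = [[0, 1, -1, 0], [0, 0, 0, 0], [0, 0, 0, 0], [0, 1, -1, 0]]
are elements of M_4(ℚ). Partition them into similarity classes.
4 classes: {M1}, {M2}, {M3}, {M4}

Characteristic polynomials: χ_{M1} = (x - 3)^2(x - 1)^2, χ_{M2} = x^4, χ_{M3} = x^4, χ_{M4} = x^4.

{M1}: invariant factors x - 3, (x - 3)(x - 1)^2.

{M2}: invariant factors x, x, x, x.

{M3}: invariant factors x^2, x^2.

{M4}: invariant factors x, x, x^2.

Matrices are similar if and only if their invariant-factor lists agree; the partition into similarity classes is {M1}, {M2}, {M3}, {M4}.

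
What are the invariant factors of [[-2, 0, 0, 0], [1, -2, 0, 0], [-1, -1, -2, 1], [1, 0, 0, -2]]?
The Jordan structure of A has elementary divisors (x + 2)^2, (x + 2)^2. Arranging the block sizes at each eigenvalue in decreasing order and taking row products gives the invariant factors.

Invariant factors (smallest first, each dividing the next): (x + 2)^2, (x + 2)^2.

Check: the last factor (x + 2)^2 is the minimal polynomial, and the product (x + 2)^4 is the characteristic polynomial.

(x + 2)^2, (x + 2)^2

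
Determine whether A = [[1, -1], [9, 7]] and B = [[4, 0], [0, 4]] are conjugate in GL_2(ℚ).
No.

Both have characteristic polynomial (x - 4)^2, but the minimal polynomial of A is (x - 4)^2 while the minimal polynomial of B is x - 4. The minimal polynomial is a similarity invariant, so A and B are not similar.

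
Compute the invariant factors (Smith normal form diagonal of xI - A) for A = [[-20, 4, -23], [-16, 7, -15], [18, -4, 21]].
The Jordan structure of A has elementary divisors (x + 2), (x - 5)^2. Arranging the block sizes at each eigenvalue in decreasing order and taking row products gives the invariant factors.

Invariant factors (smallest first, each dividing the next): (x - 5)^2(x + 2).

Check: the last factor (x - 5)^2(x + 2) is the minimal polynomial, and the product (x - 5)^2(x + 2) is the characteristic polynomial.

(x - 5)^2(x + 2)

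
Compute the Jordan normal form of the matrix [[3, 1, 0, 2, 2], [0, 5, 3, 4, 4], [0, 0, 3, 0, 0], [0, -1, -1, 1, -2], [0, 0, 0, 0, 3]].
The characteristic polynomial is det(xI - A) = (x - 3)^5, so the eigenvalues are 3 (algebraic multiplicity 5).

For λ = 3: rank(A - 3I) = 2, rank((A - 3I)^2) = 1, rank((A - 3I)^3) = 0. The eigenspace has dimension 5 - 2 = 3, so there are 3 Jordan blocks; the rank sequence gives block sizes [3, 1, 1].

Assembling the blocks gives the Jordan form J above.

J = [[3, 1, 0, 0, 0], [0, 3, 1, 0, 0], [0, 0, 3, 0, 0], [0, 0, 0, 3, 0], [0, 0, 0, 0, 3]]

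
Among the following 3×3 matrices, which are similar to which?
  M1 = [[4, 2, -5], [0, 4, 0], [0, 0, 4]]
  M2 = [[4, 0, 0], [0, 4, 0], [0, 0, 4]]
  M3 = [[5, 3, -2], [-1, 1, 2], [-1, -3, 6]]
Characteristic polynomials: χ_{M1} = (x - 4)^3, χ_{M2} = (x - 4)^3, χ_{M3} = (x - 4)^3.

{M1, M3}: invariant factors x - 4, (x - 4)^2.

{M2}: invariant factors x - 4, x - 4, x - 4.

Matrices are similar if and only if their invariant-factor lists agree; the partition into similarity classes is {M1, M3}, {M2}.

2 classes: {M1, M3}, {M2}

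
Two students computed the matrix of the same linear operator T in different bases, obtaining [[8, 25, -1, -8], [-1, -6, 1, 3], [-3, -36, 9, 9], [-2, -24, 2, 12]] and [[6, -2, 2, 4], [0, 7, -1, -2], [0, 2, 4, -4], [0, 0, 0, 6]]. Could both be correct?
No.

Both have characteristic polynomial (x - 6)^3(x - 5), but the minimal polynomial of A is (x - 6)^2(x - 5) while the minimal polynomial of B is (x - 6)(x - 5). The minimal polynomial is a similarity invariant, so A and B are not similar.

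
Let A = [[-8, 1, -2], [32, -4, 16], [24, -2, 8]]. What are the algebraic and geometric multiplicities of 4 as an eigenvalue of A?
The characteristic polynomial is (x - 4)(x + 4)^2, so the factor x - 4 appears with exponent 1: the algebraic multiplicity is 1.

rank(A - 4I) = 2, so the eigenspace has dimension 3 - 2 = 1: the geometric multiplicity is 1.

algebraic multiplicity 1, geometric multiplicity 1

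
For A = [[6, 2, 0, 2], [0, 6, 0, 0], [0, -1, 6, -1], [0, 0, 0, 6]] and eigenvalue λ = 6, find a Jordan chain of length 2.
We seek v_1 ∈ ker((A - 6I)^2) \ ker(A - 6I), then set v_{i+1} = (A - 6I) v_i.

One such chain is v_1 = [[-2, 1, 2, 0]]^T, v_2 = [[2, 0, -1, 0]]^T. Check: (A - 6I) v_2 = [[0, 0, 0, 0]]^T = 0.

v_1 = [[-2, 1, 2, 0]]^T, v_2 = [[2, 0, -1, 0]]^T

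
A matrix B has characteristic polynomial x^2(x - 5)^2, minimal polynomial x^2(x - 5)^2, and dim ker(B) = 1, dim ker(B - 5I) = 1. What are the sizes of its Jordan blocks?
λ = 0: algebraic multiplicity 2 (exponent in χ_B), largest block size 2 (exponent in m_B), 1 block (geometric multiplicity). This forces block sizes [2].
λ = 5: algebraic multiplicity 2 (exponent in χ_B), largest block size 2 (exponent in m_B), 1 block (geometric multiplicity). This forces block sizes [2].

Jordan blocks: (0, 2), (5, 2)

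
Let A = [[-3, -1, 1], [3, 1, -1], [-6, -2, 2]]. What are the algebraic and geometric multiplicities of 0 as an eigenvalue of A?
The characteristic polynomial is x^3, so the factor x appears with exponent 3: the algebraic multiplicity is 3.

rank(A) = 1, so the eigenspace has dimension 3 - 1 = 2: the geometric multiplicity is 2.

Since 2 < 3, A is not diagonalizable.

algebraic multiplicity 3, geometric multiplicity 2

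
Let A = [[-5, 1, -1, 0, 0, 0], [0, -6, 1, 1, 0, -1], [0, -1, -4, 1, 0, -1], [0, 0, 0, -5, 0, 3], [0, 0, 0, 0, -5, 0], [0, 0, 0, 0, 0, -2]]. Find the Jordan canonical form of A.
The characteristic polynomial is det(xI - A) = (x + 2)(x + 5)^5, so the eigenvalues are -5 (algebraic multiplicity 5), -2 (algebraic multiplicity 1).

For λ = -5: rank(A + 5I) = 3, rank((A + 5I)^2) = 1. The eigenspace has dimension 6 - 3 = 3, so there are 3 Jordan blocks; the rank sequence gives block sizes [2, 2, 1].

For λ = -2: algebraic multiplicity 1 gives one 1×1 block.

Assembling the blocks gives the Jordan form J above.

J = [[-5, 1, 0, 0, 0, 0], [0, -5, 0, 0, 0, 0], [0, 0, -5, 1, 0, 0], [0, 0, 0, -5, 0, 0], [0, 0, 0, 0, -5, 0], [0, 0, 0, 0, 0, -2]]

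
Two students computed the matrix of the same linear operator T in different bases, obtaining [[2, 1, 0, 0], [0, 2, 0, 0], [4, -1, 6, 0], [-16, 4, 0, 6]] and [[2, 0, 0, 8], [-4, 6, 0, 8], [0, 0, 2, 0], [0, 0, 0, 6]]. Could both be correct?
Both have characteristic polynomial (x - 6)^2(x - 2)^2, but the minimal polynomial of A is (x - 6)(x - 2)^2 while the minimal polynomial of B is (x - 6)(x - 2). The minimal polynomial is a similarity invariant, so A and B are not similar.

No.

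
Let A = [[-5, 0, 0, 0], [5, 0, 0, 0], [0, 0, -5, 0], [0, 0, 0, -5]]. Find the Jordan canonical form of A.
J = [[-5, 0, 0, 0], [0, -5, 0, 0], [0, 0, -5, 0], [0, 0, 0, 0]]

The characteristic polynomial is det(xI - A) = x(x + 5)^3, so the eigenvalues are -5 (algebraic multiplicity 3), 0 (algebraic multiplicity 1).

For λ = -5: rank(A + 5I) = 1. The eigenspace has dimension 4 - 1 = 3, so there are 3 Jordan blocks; the rank sequence gives block sizes [1, 1, 1].

For λ = 0: algebraic multiplicity 1 gives one 1×1 block.

Assembling the blocks gives the Jordan form J above.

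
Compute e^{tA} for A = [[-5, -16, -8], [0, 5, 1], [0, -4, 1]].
e^{tA} = [[e^{-5*t}, 2*(1 - e^{8*t})*e^{-5*t}, (1 - e^{8*t})*e^{-5*t}], [0, (2*t + 1)*e^{3*t}, t*e^{3*t}], [0, -4*t*e^{3*t}, (1 - 2*t)*e^{3*t}]]

A has Jordan form J = [[-5, 0, 0], [0, 3, 1], [0, 0, 3]] with A = PJP^{-1}, so e^{tA} = P e^{tJ} P^{-1}.

For a Jordan block J_k(λ), e^{tJ_k(λ)} = e^{λt} · (I + tN + t^2 N^2/2! + ... + t^{k-1} N^{k-1}/(k-1)!) where N is the nilpotent superdiagonal part.

Assembling the blocks and conjugating back gives the entries of e^{tA} as shown above.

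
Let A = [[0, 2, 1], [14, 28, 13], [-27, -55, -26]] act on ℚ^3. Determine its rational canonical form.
The invariant factors of A (the non-unit diagonal entries of the Smith normal form of xI - A over ℚ[x]) are (x + 2)(x^2 - 4x - 6), each dividing the next. The characteristic polynomial is their product, (x + 2)(x^2 - 4x - 6).

The rational canonical form is the block-diagonal matrix of companion matrices C(f_i):
R = [[0, 0, 12], [1, 0, 14], [0, 1, 2]].

Note the characteristic polynomial does not split into linear factors over ℚ, so A has no Jordan form over ℚ; the rational canonical form exists over any field.

R = [[0, 0, 12], [1, 0, 14], [0, 1, 2]]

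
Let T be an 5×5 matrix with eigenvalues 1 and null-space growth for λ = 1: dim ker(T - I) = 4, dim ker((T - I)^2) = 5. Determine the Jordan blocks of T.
λ = 1: successive nullity increments [4, 1] count blocks of size ≥ k; block sizes are [2, 1, 1, 1].

Jordan blocks: (1, 2), (1, 1), (1, 1), (1, 1)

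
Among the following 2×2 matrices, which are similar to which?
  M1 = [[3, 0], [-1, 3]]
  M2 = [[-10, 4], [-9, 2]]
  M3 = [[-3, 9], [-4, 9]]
Characteristic polynomials: χ_{M1} = (x - 3)^2, χ_{M2} = (x + 4)^2, χ_{M3} = (x - 3)^2.

{M1, M3}: invariant factors (x - 3)^2.

{M2}: invariant factors (x + 4)^2.

Matrices are similar if and only if their invariant-factor lists agree; the partition into similarity classes is {M1, M3}, {M2}.

2 classes: {M1, M3}, {M2}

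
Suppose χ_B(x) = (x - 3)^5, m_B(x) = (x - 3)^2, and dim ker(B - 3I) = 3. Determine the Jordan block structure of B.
λ = 3: algebraic multiplicity 5 (exponent in χ_B), largest block size 2 (exponent in m_B), 3 blocks (geometric multiplicity). These force block sizes [2, 2, 1].

Jordan blocks: (3, 2), (3, 2), (3, 1)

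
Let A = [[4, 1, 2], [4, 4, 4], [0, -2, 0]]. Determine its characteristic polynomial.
xI - A = [[x - 4, -1, -2], [-4, x - 4, -4], [0, 2, x]].

Expanding det(xI - A) along the first row:
det(xI - A) = + (x - 4)·det([[x - 4, -4], [2, x]]) - (-1)·det([[-4, -4], [0, x]]) + (-2)·det([[-4, x - 4], [0, 2]]).

Evaluating gives χ_A(x) = x^3 - 8x^2 + 20x - 16 = (x - 4)(x - 2)^2.

χ_A(x) = (x - 4)(x - 2)^2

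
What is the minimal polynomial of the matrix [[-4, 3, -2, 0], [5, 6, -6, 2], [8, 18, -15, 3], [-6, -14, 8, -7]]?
m_A(x) = (x + 5)^2

The characteristic polynomial factors as (x + 5)^4. The minimal polynomial is ∏(x - λ)^{k_λ} where k_λ is the size of the largest Jordan block at λ.

For λ = -5: rank(A + 5I) = 2, and the largest Jordan block has size 2 (the smallest k with rank((A + 5I)^k) = rank((A + 5I)^(k+1))).

So m_A(x) = (x + 5)^2.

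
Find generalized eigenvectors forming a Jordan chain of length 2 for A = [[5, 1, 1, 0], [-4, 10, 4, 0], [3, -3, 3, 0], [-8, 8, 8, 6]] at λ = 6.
v_1 = [[0, 1, 0, 3]]^T, v_2 = [[1, 4, -3, 8]]^T

We seek v_1 ∈ ker((A - 6I)^2) \ ker(A - 6I), then set v_{i+1} = (A - 6I) v_i.

One such chain is v_1 = [[0, 1, 0, 3]]^T, v_2 = [[1, 4, -3, 8]]^T. Check: (A - 6I) v_2 = [[0, 0, 0, 0]]^T = 0.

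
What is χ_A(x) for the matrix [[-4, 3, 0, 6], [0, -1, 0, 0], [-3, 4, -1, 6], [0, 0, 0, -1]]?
xI - A = [[x + 4, -3, 0, -6], [0, x + 1, 0, 0], [3, -4, x + 1, -6], [0, 0, 0, x + 1]].

Expanding det(xI - A) along the first row:
det(xI - A) = + (x + 4)·det([[x + 1, 0, 0], [-4, x + 1, -6], [0, 0, x + 1]]) - (-3)·det([[0, 0, 0], [3, x + 1, -6], [0, 0, x + 1]]) + (0)·det([[0, x + 1, 0], [3, -4, -6], [0, 0, x + 1]]) - (-6)·det([[0, x + 1, 0], [3, -4, x + 1], [0, 0, 0]]).

Evaluating gives χ_A(x) = x^4 + 7x^3 + 15x^2 + 13x + 4 = (x + 1)^3(x + 4).

χ_A(x) = (x + 1)^3(x + 4)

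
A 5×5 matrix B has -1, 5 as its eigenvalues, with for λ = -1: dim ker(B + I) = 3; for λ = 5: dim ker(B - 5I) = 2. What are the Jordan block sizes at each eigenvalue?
λ = -1: successive nullity increments [3] count blocks of size ≥ k; block sizes are [1, 1, 1].
λ = 5: successive nullity increments [2] count blocks of size ≥ k; block sizes are [1, 1].

Jordan blocks: (-1, 1), (-1, 1), (-1, 1), (5, 1), (5, 1)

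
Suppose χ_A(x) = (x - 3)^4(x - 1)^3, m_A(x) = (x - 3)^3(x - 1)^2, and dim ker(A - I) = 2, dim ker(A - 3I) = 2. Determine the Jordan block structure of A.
Jordan blocks: (1, 2), (1, 1), (3, 3), (3, 1)

λ = 1: algebraic multiplicity 3 (exponent in χ_A), largest block size 2 (exponent in m_A), 2 blocks (geometric multiplicity). These force block sizes [2, 1].
λ = 3: algebraic multiplicity 4 (exponent in χ_A), largest block size 3 (exponent in m_A), 2 blocks (geometric multiplicity). These force block sizes [3, 1].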